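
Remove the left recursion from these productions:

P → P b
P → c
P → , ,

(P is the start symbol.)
P is directly left-recursive. The standard transformation for
  A → A α₁ | ... | A α_m | β₁ | ... | β_n
is
  A  → β₁ A' | ... | β_n A'
  A' → α₁ A' | ... | α_m A' | ε

P → c becomes P → c P'
P → , , becomes P → , , P'
P → P b becomes P' → b P'
Add P' → ε

Resulting grammar:
P → c P'
P → , , P'
P' → b P'
P' → ε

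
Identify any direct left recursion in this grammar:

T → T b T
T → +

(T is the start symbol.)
Direct left recursion occurs when N → N α for some non-terminal N (the right-hand side begins with the left-hand side itself).

T → T b T: LEFT RECURSIVE (starts with T)
T → +: starts with '+'

The grammar has direct left recursion on: T.

Answer: Yes, T is left-recursive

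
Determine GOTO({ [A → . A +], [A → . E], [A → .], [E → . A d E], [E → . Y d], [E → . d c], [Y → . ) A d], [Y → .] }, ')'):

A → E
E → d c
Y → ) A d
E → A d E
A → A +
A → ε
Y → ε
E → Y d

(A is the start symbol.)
{ [A → . A +], [A → . E], [A → .], [E → . A d E], [E → . Y d], [E → . d c], [Y → ) . A d], [Y → . ) A d], [Y → .] }

GOTO(I, ')') = CLOSURE({ [A → αX.β] : [A → α.Xβ] ∈ I, X = ')' })

Items with dot before ')', with the dot advanced:
  [Y → . ) A d] → [Y → ) . A d]
Closure of the advanced items:
  [Y → ) . A d] has the dot before A: add [A → . E], [A → . A +], [A → .]
  [A → . E] has the dot before E: add [E → . d c], [E → . A d E], [E → . Y d]
  [E → . Y d] has the dot before Y: add [Y → . ) A d], [Y → .]

GOTO = { [A → . A +], [A → . E], [A → .], [E → . A d E], [E → . Y d], [E → . d c], [Y → ) . A d], [Y → . ) A d], [Y → .] }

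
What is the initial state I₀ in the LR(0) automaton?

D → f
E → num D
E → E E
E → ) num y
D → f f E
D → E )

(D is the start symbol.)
First, augment the grammar with D' → D
I₀ = CLOSURE({ [D' → . D] }):
  [D' → . D] has the dot before D: add [D → . f], [D → . f f E], [D → . E )]
  [D → . E )] has the dot before E: add [E → . num D], [E → . E E], [E → . ) num y]
No further items can be added.

I₀ = { [D → . E )], [D → . f f E], [D → . f], [D' → . D], [E → . ) num y], [E → . E E], [E → . num D] }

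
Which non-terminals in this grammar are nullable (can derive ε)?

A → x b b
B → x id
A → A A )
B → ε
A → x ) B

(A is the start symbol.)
{ 'B' }

A non-terminal is nullable if it can derive ε (the empty string): either it has an ε-production, or it has a production whose right-hand side consists entirely of nullable non-terminals.

ε-productions: B → ε
So B is immediately nullable.
No further non-terminal can be added: every production for the remaining non-terminals contains a terminal or a non-nullable non-terminal.
Nullable = { 'B' }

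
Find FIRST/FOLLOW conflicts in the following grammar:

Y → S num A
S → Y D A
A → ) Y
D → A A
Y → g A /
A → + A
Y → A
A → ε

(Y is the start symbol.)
A FIRST/FOLLOW conflict occurs when a non-terminal N has a nullable alternative N → β (β ⇒* ε) and another alternative N → α with FIRST(α) ∩ FOLLOW(N) ≠ ∅: on such a lookahead the parser cannot decide between expanding α and letting N vanish via β.

Nullable non-terminals: A, D, S, Y.
FIRST sets used below: FIRST(S) = { ')', '+', 'g', 'num', ε }, FIRST(A) = { ')', '+', ε }

A: nullable alternative(s) A → ε; FOLLOW(A) = { $, ')', '+', '/', 'num' }
  A → ) Y: FIRST \ {ε} = { ')' } — overlaps FOLLOW(A) on { ')' }: CONFLICT
  A → + A: FIRST \ {ε} = { '+' } — overlaps FOLLOW(A) on { '+' }: CONFLICT
  A → ε: FIRST \ {ε} = { } — this is the only nullable alternative, skip
D has a nullable alternative but only one production, so nothing to check.
S has a nullable alternative but only one production, so nothing to check.

Y: nullable alternative(s) Y → A; FOLLOW(Y) = { $, ')', '+', '/', 'num' }
  Y → S num A: FIRST \ {ε} = { ')', '+', 'g', 'num' } — overlaps FOLLOW(Y) on { ')', '+', 'num' }: CONFLICT
  Y → g A /: FIRST \ {ε} = { 'g' } — disjoint from FOLLOW(Y)
  Y → A: FIRST \ {ε} = { ')', '+' } — this is the only nullable alternative, skip

So the grammar has 3 FIRST/FOLLOW conflicts (marked CONFLICT above).

Answer: Yes. Y → S num A with FOLLOW(Y) on { ')', '+', 'num' }; A → ')' Y with FOLLOW(A) on { ')' }; A → '+' A with FOLLOW(A) on { '+' }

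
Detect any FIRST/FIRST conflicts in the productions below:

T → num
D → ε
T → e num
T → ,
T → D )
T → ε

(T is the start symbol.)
A FIRST/FIRST conflict occurs when two productions N → α and N → β for the same non-terminal have FIRST(α) ∩ FIRST(β) ≠ ∅ (with ε ∈ FIRST of a nullable right-hand side, so two nullable alternatives also conflict).

FIRST sets of the non-terminals at (or reachable through a nullable prefix from) the front of some alternative:
  FIRST(D) = { ε }

Productions for T:
  T → num: FIRST = { 'num' }
  T → e num: FIRST = { 'e' }
  T → ,: FIRST = { ',' }
  T → D ): FIRST = { ')' }
  T → ε: FIRST = { ε }
D has only one production, so no FIRST/FIRST conflict is possible there.

All alternatives of each non-terminal have pairwise disjoint FIRST sets.

Answer: No FIRST/FIRST conflicts.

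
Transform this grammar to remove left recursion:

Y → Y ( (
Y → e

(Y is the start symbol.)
Y is directly left-recursive. The standard transformation for
  A → A α₁ | ... | A α_m | β₁ | ... | β_n
is
  A  → β₁ A' | ... | β_n A'
  A' → α₁ A' | ... | α_m A' | ε

Y → e becomes Y → e Y'
Y → Y ( ( becomes Y' → ( ( Y'
Add Y' → ε

Resulting grammar:
Y → e Y'
Y' → ( ( Y'
Y' → ε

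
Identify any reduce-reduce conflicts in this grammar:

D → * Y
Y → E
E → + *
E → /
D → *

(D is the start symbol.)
A reduce-reduce conflict occurs when an LR(0) state has two complete items [A → α .] and [B → β .] — both call for a reduction, and with no lookahead the parser cannot choose between them.

Augment with D' → D and build the canonical LR(0) collection (I0 = CLOSURE({[D' → . D]}), then GOTO on every symbol after a dot until no new states appear). It has 8 states:
  I0: { [D → . * Y], [D → . *], [D' → . D] }  — shift
  I1: { [D → * . Y], [D → * .], [E → . + *], [E → . /], [Y → . E] }  — shift, reduce
  I2: { [D' → D .] }  — accept
  I3: { [E → + . *] }  — shift
  I4: { [E → / .] }  — reduce
  I5: { [Y → E .] }  — reduce
  I6: { [D → * Y .] }  — reduce
  I7: { [E → + * .] }  — reduce

No state contains more than one complete item.

Answer: No reduce-reduce conflicts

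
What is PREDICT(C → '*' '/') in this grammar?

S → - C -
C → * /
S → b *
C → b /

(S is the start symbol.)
PREDICT(C → '*' '/') = (FIRST(RHS) \ {ε}) ∪ (FOLLOW(C) if ε ∈ FIRST(RHS), i.e. RHS ⇒* ε)
FIRST('*' '/') = { '*' }
ε ∉ FIRST('*' '/'), so FOLLOW(C) is not added.
PREDICT(C → '*' '/') = { '*' }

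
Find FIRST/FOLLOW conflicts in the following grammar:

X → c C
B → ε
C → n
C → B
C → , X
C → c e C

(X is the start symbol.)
No FIRST/FOLLOW conflicts.

Nullable non-terminals: B, C.
FIRST sets used below: FIRST(B) = { ε }
B has a nullable alternative but only one production, so nothing to check.

C: nullable alternative(s) C → B; FOLLOW(C) = { $ }
  C → n: FIRST \ {ε} = { 'n' } — disjoint from FOLLOW(C)
  C → B: FIRST \ {ε} = { } — this is the only nullable alternative, skip
  C → , X: FIRST \ {ε} = { ',' } — disjoint from FOLLOW(C)
  C → c e C: FIRST \ {ε} = { 'c' } — disjoint from FOLLOW(C)

X has no nullable alternative, so no FIRST/FOLLOW check is needed there.

No FIRST/FOLLOW conflicts found.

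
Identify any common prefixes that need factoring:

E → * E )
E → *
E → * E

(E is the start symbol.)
Left-factoring is needed when two productions for the same non-terminal
share a common prefix on the right-hand side.

Productions for E:
  E → * E )
  E → *
  E → * E

Found common prefix '*' in productions for E

Answer: Yes, E has productions with common prefix '*'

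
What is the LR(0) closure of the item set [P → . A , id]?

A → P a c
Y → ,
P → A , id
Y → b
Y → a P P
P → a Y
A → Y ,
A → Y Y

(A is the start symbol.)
Start with: [P → . A , id]
  [P → . A , id] has the dot before A: add [A → . P a c], [A → . Y ,], [A → . Y Y]
  [A → . P a c] has the dot before P: add [P → . a Y]
  [A → . Y ,] has the dot before Y: add [Y → . ,], [Y → . b], [Y → . a P P]
No further items can be added.

CLOSURE = { [A → . P a c], [A → . Y ,], [A → . Y Y], [P → . A , id], [P → . a Y], [Y → . ,], [Y → . a P P], [Y → . b] }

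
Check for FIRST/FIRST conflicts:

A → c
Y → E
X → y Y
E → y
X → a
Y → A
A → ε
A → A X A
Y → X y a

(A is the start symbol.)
Yes. A → c / A → A X A on { 'c' }; Y → E / Y → A on { 'y' }; Y → E / Y → X y a on { 'y' }; Y → A / Y → X y a on { 'a', 'y' }

A FIRST/FIRST conflict occurs when two productions N → α and N → β for the same non-terminal have FIRST(α) ∩ FIRST(β) ≠ ∅ (with ε ∈ FIRST of a nullable right-hand side, so two nullable alternatives also conflict).

FIRST sets of the non-terminals at (or reachable through a nullable prefix from) the front of some alternative:
  FIRST(A) = { 'a', 'c', 'y', ε }
  FIRST(X) = { 'a', 'y' }
  FIRST(E) = { 'y' }

Productions for A:
  A → c: FIRST = { 'c' }
  A → ε: FIRST = { ε }
  A → A X A: FIRST = { 'a', 'c', 'y' }
Productions for Y:
  Y → E: FIRST = { 'y' }
  Y → A: FIRST = { 'a', 'c', 'y', ε }
  Y → X y a: FIRST = { 'a', 'y' }
Productions for X:
  X → y Y: FIRST = { 'y' }
  X → a: FIRST = { 'a' }
E has only one production, so no FIRST/FIRST conflict is possible there.

Conflict for A: A → c and A → A X A
  Overlap: { 'c' }
Conflict for Y: Y → E and Y → A
  Overlap: { 'y' }
Conflict for Y: Y → E and Y → X y a
  Overlap: { 'y' }
Conflict for Y: Y → A and Y → X y a
  Overlap: { 'a', 'y' }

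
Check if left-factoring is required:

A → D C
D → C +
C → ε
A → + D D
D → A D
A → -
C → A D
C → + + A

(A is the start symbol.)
No, left-factoring is not needed

Left-factoring is needed when two productions for the same non-terminal
share a common prefix on the right-hand side.

Productions for A:
  A → D C
  A → + D D
  A → -
Productions for D:
  D → C +
  D → A D
Productions for C:
  C → ε
  C → A D
  C → + + A

No common prefixes found.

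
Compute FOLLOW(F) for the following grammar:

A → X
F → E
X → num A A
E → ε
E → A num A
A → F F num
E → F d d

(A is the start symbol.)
In A → F F num: F is followed by F num, add FIRST(F num) \ {ε} = { 'd', 'num' }
In A → F F num: F is followed by num, add FIRST(num) \ {ε} = { 'num' }
In E → F d d: F is followed by d d, add FIRST(d d) \ {ε} = { 'd' }

Taking the union: FOLLOW(F) = { 'd', 'num' }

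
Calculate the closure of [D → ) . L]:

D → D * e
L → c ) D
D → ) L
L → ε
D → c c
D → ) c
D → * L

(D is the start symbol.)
Start with: [D → ) . L]
  [D → ) . L] has the dot before L: add [L → . c ) D], [L → .]
No further items can be added.

CLOSURE = { [D → ) . L], [L → . c ) D], [L → .] }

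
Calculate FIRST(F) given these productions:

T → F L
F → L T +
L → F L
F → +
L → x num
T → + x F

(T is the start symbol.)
FIRST sets of the other non-terminals involved (by the same procedure, iterated to a fixed point):
  FIRST(L) = { '+', 'x' }

From F → L T +:
  - L is a non-terminal: add FIRST(L) \ {ε} = { '+', 'x' }
    L is not nullable, so stop
From F → +:
  - '+' is a terminal: add '+' and stop

Collecting: FIRST(F) = { '+', 'x' }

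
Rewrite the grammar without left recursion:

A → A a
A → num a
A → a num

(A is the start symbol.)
A → num a A'
A → a num A'
A' → a A'
A' → ε

A is directly left-recursive. The standard transformation for
  A → A α₁ | ... | A α_m | β₁ | ... | β_n
is
  A  → β₁ A' | ... | β_n A'
  A' → α₁ A' | ... | α_m A' | ε

A → num a becomes A → num a A'
A → a num becomes A → a num A'
A → A a becomes A' → a A'
Add A' → ε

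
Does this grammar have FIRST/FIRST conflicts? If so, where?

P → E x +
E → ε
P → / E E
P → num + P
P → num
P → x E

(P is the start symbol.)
A FIRST/FIRST conflict occurs when two productions N → α and N → β for the same non-terminal have FIRST(α) ∩ FIRST(β) ≠ ∅ (with ε ∈ FIRST of a nullable right-hand side, so two nullable alternatives also conflict).

FIRST sets of the non-terminals at (or reachable through a nullable prefix from) the front of some alternative:
  FIRST(E) = { ε }

Productions for P:
  P → E x +: FIRST = { 'x' }
  P → / E E: FIRST = { '/' }
  P → num + P: FIRST = { 'num' }
  P → num: FIRST = { 'num' }
  P → x E: FIRST = { 'x' }
E has only one production, so no FIRST/FIRST conflict is possible there.

Conflict for P: P → E x + and P → x E
  Overlap: { 'x' }
Conflict for P: P → num + P and P → num
  Overlap: { 'num' }

Answer: Yes. P → E x '+' / P → x E on { 'x' }; P → num '+' P / P → num on { 'num' }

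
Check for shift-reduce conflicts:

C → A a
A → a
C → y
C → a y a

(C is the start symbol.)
A shift-reduce conflict occurs when an LR(0) state has both:
  - a complete (reduce) item [A → α .] (dot at the end), and
  - a shift item [B → β . c γ] (dot before a terminal).

Augment with C' → C and build the canonical LR(0) collection (I0 = CLOSURE({[C' → . C]}), then GOTO on every symbol after a dot until no new states appear). It has 8 states:
  I0: { [A → . a], [C → . A a], [C → . a y a], [C → . y], [C' → . C] }  — shift
  I1: { [C → A . a] }  — shift
  I2: { [C' → C .] }  — accept
  I3: { [A → a .], [C → a . y a] }  — shift, reduce
  I4: { [C → y .] }  — reduce
  I5: { [C → a y . a] }  — shift
  I6: { [C → a y a .] }  — reduce
  I7: { [C → A a .] }  — reduce

I3 contains reduce item [A → a .] and shift item [C → a . y a] — shift-reduce conflict.

Answer: Yes — I3: [A → a .] vs [C → a . y a]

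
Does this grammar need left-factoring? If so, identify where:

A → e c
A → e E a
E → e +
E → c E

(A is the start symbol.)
Left-factoring is needed when two productions for the same non-terminal
share a common prefix on the right-hand side.

Productions for A:
  A → e c
  A → e E a
Productions for E:
  E → e +
  E → c E

Found common prefix 'e' in productions for A

Answer: Yes, A has productions with common prefix 'e'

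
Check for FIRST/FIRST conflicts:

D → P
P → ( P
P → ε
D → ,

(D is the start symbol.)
A FIRST/FIRST conflict occurs when two productions N → α and N → β for the same non-terminal have FIRST(α) ∩ FIRST(β) ≠ ∅ (with ε ∈ FIRST of a nullable right-hand side, so two nullable alternatives also conflict).

FIRST sets of the non-terminals at (or reachable through a nullable prefix from) the front of some alternative:
  FIRST(P) = { '(', ε }

Productions for D:
  D → P: FIRST = { '(', ε }
  D → ,: FIRST = { ',' }
Productions for P:
  P → ( P: FIRST = { '(' }
  P → ε: FIRST = { ε }

All alternatives of each non-terminal have pairwise disjoint FIRST sets.

Answer: No FIRST/FIRST conflicts.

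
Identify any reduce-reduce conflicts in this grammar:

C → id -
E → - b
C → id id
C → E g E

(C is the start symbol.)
No reduce-reduce conflicts

A reduce-reduce conflict occurs when an LR(0) state has two complete items [A → α .] and [B → β .] — both call for a reduction, and with no lookahead the parser cannot choose between them.

Augment with C' → C and build the canonical LR(0) collection (I0 = CLOSURE({[C' → . C]}), then GOTO on every symbol after a dot until no new states appear). It has 10 states:
  I0: { [C → . E g E], [C → . id -], [C → . id id], [C' → . C], [E → . - b] }  — shift
  I1: { [E → - . b] }  — shift
  I2: { [C' → C .] }  — accept
  I3: { [C → E . g E] }  — shift
  I4: { [C → id . -], [C → id . id] }  — shift
  I5: { [C → id - .] }  — reduce
  I6: { [C → id id .] }  — reduce
  I7: { [C → E g . E], [E → . - b] }  — shift
  I8: { [C → E g E .] }  — reduce
  I9: { [E → - b .] }  — reduce

No state contains more than one complete item.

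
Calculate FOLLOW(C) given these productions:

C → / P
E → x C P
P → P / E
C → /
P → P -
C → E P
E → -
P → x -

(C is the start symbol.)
To compute FOLLOW(C), find every occurrence of C on a right-hand side N → α C β: add FIRST(β) \ {ε}, and if β is empty or nullable also add FOLLOW(N). Iterate to a fixed point.

C is the start symbol, so $ ∈ FOLLOW(C).
In E → x C P: C is followed by P, add FIRST(P) \ {ε} = { 'x' }

Taking the union: FOLLOW(C) = { $, 'x' }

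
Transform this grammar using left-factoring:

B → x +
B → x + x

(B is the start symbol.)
B → x + B'
B' → ε
B' → x

Left-factoring transforms A → αβ₁ | αβ₂ into A → αA' and A' → β₁ | β₂
(α is the longest common prefix among the alternatives). Repeat until
no nonterminal has two alternatives with a common prefix.

Round 1: B has alternatives sharing prefix 'x +'. Introduce B': B → x + B'
  Add: B' → ε
  Add: B' → x

No remaining common prefixes — done.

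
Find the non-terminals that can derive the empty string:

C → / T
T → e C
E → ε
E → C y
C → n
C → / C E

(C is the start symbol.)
ε-productions: E → ε
So E is immediately nullable.
No further non-terminal can be added: every production for the remaining non-terminals contains a terminal or a non-nullable non-terminal.
Nullable = { 'E' }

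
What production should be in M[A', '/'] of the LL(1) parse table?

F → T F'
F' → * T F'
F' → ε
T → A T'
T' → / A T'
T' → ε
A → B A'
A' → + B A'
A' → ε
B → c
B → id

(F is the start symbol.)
A' → ε

To find M[A', '/'], we find productions for A' where '/' is in the predict set (PREDICT(N → α) = (FIRST(α) \ {ε}) ∪ (FOLLOW(N) if α ⇒* ε)).

Relevant sets:
  FOLLOW(A') = { $, '*', '/' }

A' → + B A': PREDICT = { '+' }
A' → ε: PREDICT = { $, '*', '/' }
  '/' is in predict set, so this production goes in M[A', '/']

M[A', '/'] = A' → ε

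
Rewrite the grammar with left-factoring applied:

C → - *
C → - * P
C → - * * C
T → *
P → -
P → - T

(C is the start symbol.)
C → - * C'
C' → ε
C' → P
C' → * C
T → *
P → - P'
P' → ε
P' → T

Left-factoring transforms A → αβ₁ | αβ₂ into A → αA' and A' → β₁ | β₂
(α is the longest common prefix among the alternatives). Repeat until
no nonterminal has two alternatives with a common prefix.

Round 1: C has alternatives sharing prefix '- *'. Introduce C': C → - * C'
  Add: C' → ε
  Add: C' → P
  Add: C' → * C

Round 2: P has alternatives sharing prefix '-'. Introduce P': P → - P'
  Add: P' → ε
  Add: P' → T

No remaining common prefixes — done.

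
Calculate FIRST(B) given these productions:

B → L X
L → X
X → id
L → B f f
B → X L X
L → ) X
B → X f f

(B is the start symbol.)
To compute FIRST(B), examine every production with B on the left-hand side, reading each right-hand side left to right until a non-nullable symbol is reached.

FIRST sets of the other non-terminals involved (by the same procedure, iterated to a fixed point):
  FIRST(L) = { ')', 'id' }
  FIRST(X) = { 'id' }

From B → L X:
  - L is a non-terminal: add FIRST(L) \ {ε} = { ')', 'id' }
    L is not nullable, so stop
From B → X L X:
  - X is a non-terminal: add FIRST(X) \ {ε} = { 'id' }
    X is not nullable, so stop
From B → X f f:
  - X is a non-terminal: add FIRST(X) \ {ε} = { 'id' }
    X is not nullable, so stop

Collecting: FIRST(B) = { ')', 'id' }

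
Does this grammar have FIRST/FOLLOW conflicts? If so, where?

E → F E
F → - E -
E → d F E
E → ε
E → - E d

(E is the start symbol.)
A FIRST/FOLLOW conflict occurs when a non-terminal N has a nullable alternative N → β (β ⇒* ε) and another alternative N → α with FIRST(α) ∩ FOLLOW(N) ≠ ∅: on such a lookahead the parser cannot decide between expanding α and letting N vanish via β.

Nullable non-terminals: E.
FIRST sets used below: FIRST(F) = { '-' }

E: nullable alternative(s) E → ε; FOLLOW(E) = { $, '-', 'd' }
  E → F E: FIRST \ {ε} = { '-' } — overlaps FOLLOW(E) on { '-' }: CONFLICT
  E → d F E: FIRST \ {ε} = { 'd' } — overlaps FOLLOW(E) on { 'd' }: CONFLICT
  E → ε: FIRST \ {ε} = { } — this is the only nullable alternative, skip
  E → - E d: FIRST \ {ε} = { '-' } — overlaps FOLLOW(E) on { '-' }: CONFLICT

F has no nullable alternative, so no FIRST/FOLLOW check is needed there.

So the grammar has 3 FIRST/FOLLOW conflicts (marked CONFLICT above).

Answer: Yes. E → F E with FOLLOW(E) on { '-' }; E → d F E with FOLLOW(E) on { 'd' }; E → '-' E d with FOLLOW(E) on { '-' }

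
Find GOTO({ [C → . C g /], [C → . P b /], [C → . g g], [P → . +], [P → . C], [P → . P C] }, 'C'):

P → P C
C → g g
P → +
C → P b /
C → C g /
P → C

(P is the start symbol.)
GOTO(I, 'C') = CLOSURE({ [A → αX.β] : [A → α.Xβ] ∈ I, X = 'C' })

Items with dot before 'C', with the dot advanced:
  [C → . C g /] → [C → C . g /]
  [P → . C] → [P → C .]
Closure adds nothing (no advanced item has the dot before a non-terminal).

GOTO = { [C → C . g /], [P → C .] }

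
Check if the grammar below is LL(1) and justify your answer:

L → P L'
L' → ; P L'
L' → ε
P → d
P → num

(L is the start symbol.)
A grammar is LL(1) if for each non-terminal N with multiple productions, the predict sets of those productions are pairwise disjoint, where PREDICT(N → α) = (FIRST(α) \ {ε}) ∪ (FOLLOW(N) if α ⇒* ε).

Relevant sets:
  FOLLOW(L') = { $ }

For L':
  PREDICT(L' → ';' P L') = { ';' }
  PREDICT(L' → ε) = { $ }
For P:
  PREDICT(P → d) = { 'd' }
  PREDICT(P → num) = { 'num' }
L has a single production, so nothing to check there.

All predict sets are disjoint. The grammar IS LL(1).

Answer: Yes, the grammar is LL(1).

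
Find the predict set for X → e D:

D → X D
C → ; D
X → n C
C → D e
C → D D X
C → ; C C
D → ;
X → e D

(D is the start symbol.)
{ 'e' }

PREDICT(X → e D) = (FIRST(RHS) \ {ε}) ∪ (FOLLOW(X) if ε ∈ FIRST(RHS), i.e. RHS ⇒* ε)
FIRST(e D) = { 'e' }
ε ∉ FIRST(e D), so FOLLOW(X) is not added.
PREDICT(X → e D) = { 'e' }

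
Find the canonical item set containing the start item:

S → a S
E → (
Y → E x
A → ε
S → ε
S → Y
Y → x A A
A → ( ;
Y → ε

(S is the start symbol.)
{ [E → . (], [S → . Y], [S → . a S], [S → .], [S' → . S], [Y → . E x], [Y → . x A A], [Y → .] }

First, augment the grammar with S' → S
I₀ = CLOSURE({ [S' → . S] }):
  [S' → . S] has the dot before S: add [S → . a S], [S → .], [S → . Y]
  [S → . Y] has the dot before Y: add [Y → . E x], [Y → . x A A], [Y → .]
  [Y → . E x] has the dot before E: add [E → . (]
No further items can be added.

I₀ = { [E → . (], [S → . Y], [S → . a S], [S → .], [S' → . S], [Y → . E x], [Y → . x A A], [Y → .] }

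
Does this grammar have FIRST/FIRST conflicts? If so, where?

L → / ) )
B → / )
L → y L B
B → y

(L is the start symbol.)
No FIRST/FIRST conflicts.

A FIRST/FIRST conflict occurs when two productions N → α and N → β for the same non-terminal have FIRST(α) ∩ FIRST(β) ≠ ∅ (with ε ∈ FIRST of a nullable right-hand side, so two nullable alternatives also conflict).

Productions for L:
  L → / ) ): FIRST = { '/' }
  L → y L B: FIRST = { 'y' }
Productions for B:
  B → / ): FIRST = { '/' }
  B → y: FIRST = { 'y' }

All alternatives of each non-terminal have pairwise disjoint FIRST sets.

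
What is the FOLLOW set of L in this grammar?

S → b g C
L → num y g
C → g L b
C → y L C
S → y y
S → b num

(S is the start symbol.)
{ 'b', 'g', 'y' }

In C → g L b: L is followed by b, add FIRST(b) \ {ε} = { 'b' }
In C → y L C: L is followed by C, add FIRST(C) \ {ε} = { 'g', 'y' }

Taking the union: FOLLOW(L) = { 'b', 'g', 'y' }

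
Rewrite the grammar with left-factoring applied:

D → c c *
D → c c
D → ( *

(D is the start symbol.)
D → c c D'
D' → *
D' → ε
D → ( *

Left-factoring transforms A → αβ₁ | αβ₂ into A → αA' and A' → β₁ | β₂
(α is the longest common prefix among the alternatives). Repeat until
no nonterminal has two alternatives with a common prefix.

Round 1: D has alternatives sharing prefix 'c c'. Introduce D': D → c c D'
  Add: D' → *
  Add: D' → ε

No remaining common prefixes — done.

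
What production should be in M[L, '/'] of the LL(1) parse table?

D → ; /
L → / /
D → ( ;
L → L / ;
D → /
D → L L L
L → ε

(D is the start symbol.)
To find M[L, '/'], we find productions for L where '/' is in the predict set (PREDICT(N → α) = (FIRST(α) \ {ε}) ∪ (FOLLOW(N) if α ⇒* ε)).

Relevant sets:
  FIRST(L) = { '/', ε }
  FOLLOW(L) = { $, '/' }

L → / /: PREDICT = { '/' }
  '/' is in predict set, so this production goes in M[L, '/']
L → L / ;: PREDICT = { '/' }
  '/' is in predict set, so this production goes in M[L, '/']
L → ε: PREDICT = { $, '/' }
  '/' is in predict set, so this production goes in M[L, '/']

M[L, '/'] = L → / /, L → L / ;, L → ε  (a multiply-defined cell — the grammar is not LL(1))

Answer: L → / /, L → L / ;, L → ε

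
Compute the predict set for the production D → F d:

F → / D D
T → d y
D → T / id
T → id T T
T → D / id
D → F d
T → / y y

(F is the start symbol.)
PREDICT(D → F d) = (FIRST(RHS) \ {ε}) ∪ (FOLLOW(D) if ε ∈ FIRST(RHS), i.e. RHS ⇒* ε)
FIRST(F) = { '/' }
FIRST(F d) = { '/' }
ε ∉ FIRST(F d), so FOLLOW(D) is not added.
PREDICT(D → F d) = { '/' }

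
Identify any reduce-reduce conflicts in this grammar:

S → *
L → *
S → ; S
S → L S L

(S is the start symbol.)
Yes — I1: [L → * .] vs [S → * .]

A reduce-reduce conflict occurs when an LR(0) state has two complete items [A → α .] and [B → β .] — both call for a reduction, and with no lookahead the parser cannot choose between them.

Augment with S' → S and build the canonical LR(0) collection (I0 = CLOSURE({[S' → . S]}), then GOTO on every symbol after a dot until no new states appear). It has 9 states:
  I0: { [L → . *], [S → . *], [S → . ; S], [S → . L S L], [S' → . S] }  — shift
  I1: { [L → * .], [S → * .] }  — 2 reduces
  I2: { [L → . *], [S → . *], [S → . ; S], [S → . L S L], [S → ; . S] }  — shift
  I3: { [L → . *], [S → . *], [S → . ; S], [S → . L S L], [S → L . S L] }  — shift
  I4: { [S' → S .] }  — accept
  I5: { [L → . *], [S → L S . L] }  — shift
  I6: { [L → * .] }  — reduce
  I7: { [S → L S L .] }  — reduce
  I8: { [S → ; S .] }  — reduce

I1 contains complete items [L → * .], [S → * .] — reduce-reduce conflict.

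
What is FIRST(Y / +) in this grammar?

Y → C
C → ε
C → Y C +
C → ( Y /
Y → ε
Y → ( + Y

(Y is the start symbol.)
FIRST sets of the non-terminals involved (from the grammar, by fixed-point iteration):
  FIRST(Y) = { '(', '+', ε }

To compute FIRST(Y / +), process the symbols left to right:
Symbol Y is a non-terminal. Add FIRST(Y) \ {ε} = { '(', '+' }
Y is nullable (ε ∈ FIRST(Y)), continue to the next symbol.
Symbol / is a terminal. Add '/' and stop.
FIRST(Y / +) = { '(', '+', '/' }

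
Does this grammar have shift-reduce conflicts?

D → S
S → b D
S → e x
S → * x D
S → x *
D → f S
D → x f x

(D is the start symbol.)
Augment with D' → D and build the canonical LR(0) collection (I0 = CLOSURE({[D' → . D]}), then GOTO on every symbol after a dot until no new states appear). It has 17 states:
  I0: { [D → . S], [D → . f S], [D → . x f x], [D' → . D], [S → . * x D], [S → . b D], [S → . e x], [S → . x *] }  — shift
  I1: { [S → * . x D] }  — shift
  I2: { [D' → D .] }  — accept
  I3: { [D → S .] }  — reduce
  I4: { [D → . S], [D → . f S], [D → . x f x], [S → . * x D], [S → . b D], [S → . e x], [S → . x *], [S → b . D] }  — shift
  I5: { [S → e . x] }  — shift
  I6: { [D → f . S], [S → . * x D], [S → . b D], [S → . e x], [S → . x *] }  — shift
  I7: { [D → x . f x], [S → x . *] }  — shift
  I8: { [S → x * .] }  — reduce
  I9: { [D → x f . x] }  — shift
  I10: { [D → x f x .] }  — reduce
  I11: { [D → f S .] }  — reduce
  I12: { [S → x . *] }  — shift
  I13: { [S → e x .] }  — reduce
  I14: { [S → b D .] }  — reduce
  I15: { [D → . S], [D → . f S], [D → . x f x], [S → * x . D], [S → . * x D], [S → . b D], [S → . e x], [S → . x *] }  — shift
  I16: { [S → * x D .] }  — reduce

No state contains both a complete item and a shift item.

Answer: No shift-reduce conflicts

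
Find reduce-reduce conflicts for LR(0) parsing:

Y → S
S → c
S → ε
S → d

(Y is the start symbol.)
No reduce-reduce conflicts

Augment with Y' → Y and build the canonical LR(0) collection (I0 = CLOSURE({[Y' → . Y]}), then GOTO on every symbol after a dot until no new states appear). It has 5 states:
  I0: { [S → . c], [S → . d], [S → .], [Y → . S], [Y' → . Y] }  — shift, reduce
  I1: { [Y → S .] }  — reduce
  I2: { [Y' → Y .] }  — accept
  I3: { [S → c .] }  — reduce
  I4: { [S → d .] }  — reduce

No state contains more than one complete item.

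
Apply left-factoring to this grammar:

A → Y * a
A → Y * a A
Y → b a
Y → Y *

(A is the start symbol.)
Left-factoring transforms A → αβ₁ | αβ₂ into A → αA' and A' → β₁ | β₂
(α is the longest common prefix among the alternatives). Repeat until
no nonterminal has two alternatives with a common prefix.

Round 1: A has alternatives sharing prefix 'Y * a'. Introduce A': A → Y * a A'
  Add: A' → ε
  Add: A' → A

No remaining common prefixes — done.

Resulting grammar:
A → Y * a A'
A' → ε
A' → A
Y → b a
Y → Y *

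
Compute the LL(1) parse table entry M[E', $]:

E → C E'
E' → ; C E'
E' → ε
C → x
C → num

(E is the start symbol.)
To find M[E', $], we find productions for E' where $ is in the predict set (PREDICT(N → α) = (FIRST(α) \ {ε}) ∪ (FOLLOW(N) if α ⇒* ε)).

Relevant sets:
  FOLLOW(E') = { $ }

E' → ; C E': PREDICT = { ';' }
E' → ε: PREDICT = { $ }
  $ is in predict set, so this production goes in M[E', $]

M[E', $] = E' → ε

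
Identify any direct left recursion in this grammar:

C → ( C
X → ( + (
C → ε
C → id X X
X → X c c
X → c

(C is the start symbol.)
C → ( C: starts with '('
X → ( + (: starts with '('
C → ε: starts with ε
C → id X X: starts with id
X → X c c: LEFT RECURSIVE (starts with X)
X → c: starts with c

The grammar has direct left recursion on: X.

Answer: Yes, X is left-recursive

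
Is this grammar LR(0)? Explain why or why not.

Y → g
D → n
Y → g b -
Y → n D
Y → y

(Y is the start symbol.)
No. Shift-reduce conflict between [Y → g .] and [Y → g . b -]

A grammar is LR(0) if no state in the canonical LR(0) collection has:
  - both a shift item (dot before a terminal) and a complete item (shift-reduce conflict), or
  - two or more complete items (reduce-reduce conflict; the accept item [Y' → Y .] counts as a complete item here).

Augment with Y' → Y and build the canonical LR(0) collection (I0 = CLOSURE({[Y' → . Y]}), then GOTO on every symbol after a dot until no new states appear). It has 9 states:
  I0: { [Y → . g b -], [Y → . g], [Y → . n D], [Y → . y], [Y' → . Y] }  — shift
  I1: { [Y' → Y .] }  — accept
  I2: { [Y → g . b -], [Y → g .] }  — shift, reduce
  I3: { [D → . n], [Y → n . D] }  — shift
  I4: { [Y → y .] }  — reduce
  I5: { [Y → n D .] }  — reduce
  I6: { [D → n .] }  — reduce
  I7: { [Y → g b . -] }  — shift
  I8: { [Y → g b - .] }  — reduce

Conflict in state I2:
  Shift-reduce conflict between [Y → g .] and [Y → g . b -]
So the grammar is NOT LR(0).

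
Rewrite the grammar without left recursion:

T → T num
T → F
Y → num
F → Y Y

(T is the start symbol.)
T → F T'
T' → num T'
T' → ε
Y → num
F → Y Y

T is directly left-recursive. The standard transformation for
  A → A α₁ | ... | A α_m | β₁ | ... | β_n
is
  A  → β₁ A' | ... | β_n A'
  A' → α₁ A' | ... | α_m A' | ε

T → F becomes T → F T'
T → T num becomes T' → num T'
Add T' → ε

Productions for other non-terminals are unchanged:
  Y → num
  F → Y Y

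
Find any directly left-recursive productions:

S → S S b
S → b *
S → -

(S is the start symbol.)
S → S S b: LEFT RECURSIVE (starts with S)
S → b *: starts with b
S → -: starts with '-'

The grammar has direct left recursion on: S.

Answer: Yes, S is left-recursive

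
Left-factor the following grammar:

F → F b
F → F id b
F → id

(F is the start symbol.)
F → F F'
F' → b
F' → id b
F → id

Left-factoring transforms A → αβ₁ | αβ₂ into A → αA' and A' → β₁ | β₂
(α is the longest common prefix among the alternatives). Repeat until
no nonterminal has two alternatives with a common prefix.

Round 1: F has alternatives sharing prefix 'F'. Introduce F': F → F F'
  Add: F' → b
  Add: F' → id b

No remaining common prefixes — done.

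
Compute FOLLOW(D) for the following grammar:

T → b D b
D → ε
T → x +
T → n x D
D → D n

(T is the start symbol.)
{ $, 'b', 'n' }

To compute FOLLOW(D), find every occurrence of D on a right-hand side N → α D β: add FIRST(β) \ {ε}, and if β is empty or nullable also add FOLLOW(N). Iterate to a fixed point.

In T → b D b: D is followed by b, add FIRST(b) \ {ε} = { 'b' }
In T → n x D: D is at the end, add FOLLOW(T)
In D → D n: D is followed by n, add FIRST(n) \ {ε} = { 'n' }

The FOLLOW sets referred to above (computed the same way, to a fixed point):
  FOLLOW(T) = { $ }

Taking the union: FOLLOW(D) = { $, 'b', 'n' }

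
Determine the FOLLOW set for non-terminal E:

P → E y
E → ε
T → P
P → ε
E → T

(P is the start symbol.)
In P → E y: E is followed by y, add FIRST(y) \ {ε} = { 'y' }

Taking the union: FOLLOW(E) = { 'y' }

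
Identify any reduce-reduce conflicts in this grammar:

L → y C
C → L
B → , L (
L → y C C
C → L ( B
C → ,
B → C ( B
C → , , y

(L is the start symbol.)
No reduce-reduce conflicts

A reduce-reduce conflict occurs when an LR(0) state has two complete items [A → α .] and [B → β .] — both call for a reduction, and with no lookahead the parser cannot choose between them.

Augment with L' → L and build the canonical LR(0) collection (I0 = CLOSURE({[L' → . L]}), then GOTO on every symbol after a dot until no new states appear). It has 17 states:
  I0: { [L → . y C C], [L → . y C], [L' → . L] }  — shift
  I1: { [L' → L .] }  — accept
  I2: { [C → . , , y], [C → . ,], [C → . L ( B], [C → . L], [L → . y C C], [L → . y C], [L → y . C C], [L → y . C] }  — shift
  I3: { [C → , . , y], [C → , .] }  — shift, reduce
  I4: { [C → . , , y], [C → . ,], [C → . L ( B], [C → . L], [L → . y C C], [L → . y C], [L → y C . C], [L → y C .] }  — shift, reduce
  I5: { [C → L . ( B], [C → L .] }  — shift, reduce
  I6: { [B → . , L (], [B → . C ( B], [C → . , , y], [C → . ,], [C → . L ( B], [C → . L], [C → L ( . B], [L → . y C C], [L → . y C] }  — shift
  I7: { [B → , . L (], [C → , . , y], [C → , .], [L → . y C C], [L → . y C] }  — shift, reduce
  I8: { [C → L ( B .] }  — reduce
  I9: { [B → C . ( B] }  — shift
  I10: { [B → . , L (], [B → . C ( B], [B → C ( . B], [C → . , , y], [C → . ,], [C → . L ( B], [C → . L], [L → . y C C], [L → . y C] }  — shift
  I11: { [B → C ( B .] }  — reduce
  I12: { [C → , , . y] }  — shift
  I13: { [B → , L . (] }  — shift
  I14: { [B → , L ( .] }  — reduce
  I15: { [C → , , y .] }  — reduce
  I16: { [L → y C C .] }  — reduce

No state contains more than one complete item.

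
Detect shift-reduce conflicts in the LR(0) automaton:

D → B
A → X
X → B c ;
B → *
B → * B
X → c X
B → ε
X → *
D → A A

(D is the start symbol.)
A shift-reduce conflict occurs when an LR(0) state has both:
  - a complete (reduce) item [A → α .] (dot at the end), and
  - a shift item [B → β . c γ] (dot before a terminal).

Augment with D' → D and build the canonical LR(0) collection (I0 = CLOSURE({[D' → . D]}), then GOTO on every symbol after a dot until no new states appear). It has 14 states:
  I0: { [A → . X], [B → . * B], [B → . *], [B → .], [D → . A A], [D → . B], [D' → . D], [X → . *], [X → . B c ;], [X → . c X] }  — shift, reduce
  I1: { [B → * . B], [B → * .], [B → . * B], [B → . *], [B → .], [X → * .] }  — shift, 3 reduces
  I2: { [A → . X], [B → . * B], [B → . *], [B → .], [D → A . A], [X → . *], [X → . B c ;], [X → . c X] }  — shift, reduce
  I3: { [D → B .], [X → B . c ;] }  — shift, reduce
  I4: { [D' → D .] }  — accept
  I5: { [A → X .] }  — reduce
  I6: { [B → . * B], [B → . *], [B → .], [X → . *], [X → . B c ;], [X → . c X], [X → c . X] }  — shift, reduce
  I7: { [X → B . c ;] }  — shift
  I8: { [X → c X .] }  — reduce
  I9: { [X → B c . ;] }  — shift
  I10: { [X → B c ; .] }  — reduce
  I11: { [D → A A .] }  — reduce
  I12: { [B → * . B], [B → * .], [B → . * B], [B → . *], [B → .] }  — shift, 2 reduces
  I13: { [B → * B .] }  — reduce

I0 contains reduce item [B → .] and shift items [B → . *], [B → . * B], [X → . *], [X → . c X] — shift-reduce conflict.
I1 contains reduce items [B → .], [B → * .], [X → * .] and shift items [B → . *], [B → . * B] — shift-reduce conflict.
I2 contains reduce item [B → .] and shift items [B → . *], [B → . * B], [X → . *], [X → . c X] — shift-reduce conflict.
I3 contains reduce item [D → B .] and shift item [X → B . c ;] — shift-reduce conflict.
I6 contains reduce item [B → .] and shift items [B → . *], [B → . * B], [X → . *], [X → . c X] — shift-reduce conflict.
I12 contains reduce items [B → .], [B → * .] and shift items [B → . *], [B → . * B] — shift-reduce conflict.

Answer: Yes — I0: [B → .] vs [B → . *]; I1: [B → .] vs [B → . *]; I2: [B → .] vs [B → . *]; I3: [D → B .] vs [X → B . c ;]; I6: [B → .] vs [B → . *]; I12: [B → .] vs [B → . *]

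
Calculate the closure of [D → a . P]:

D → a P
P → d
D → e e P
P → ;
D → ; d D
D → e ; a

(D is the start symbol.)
To compute CLOSURE, for each item [A → α.Bβ] where B is a non-terminal, add [B → .γ] for all productions B → γ; repeat for the newly added items until nothing changes.

Start with: [D → a . P]
  [D → a . P] has the dot before P: add [P → . d], [P → . ;]
No further items can be added.

CLOSURE = { [D → a . P], [P → . ;], [P → . d] }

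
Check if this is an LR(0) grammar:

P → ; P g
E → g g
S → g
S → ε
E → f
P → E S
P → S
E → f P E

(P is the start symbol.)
Augment with P' → P and build the canonical LR(0) collection (I0 = CLOSURE({[P' → . P]}), then GOTO on every symbol after a dot until no new states appear). It has 15 states:
  I0: { [E → . f P E], [E → . f], [E → . g g], [P → . ; P g], [P → . E S], [P → . S], [P' → . P], [S → . g], [S → .] }  — shift, reduce
  I1: { [E → . f P E], [E → . f], [E → . g g], [P → . ; P g], [P → . E S], [P → . S], [P → ; . P g], [S → . g], [S → .] }  — shift, reduce
  I2: { [P → E . S], [S → . g], [S → .] }  — shift, reduce
  I3: { [P' → P .] }  — accept
  I4: { [P → S .] }  — reduce
  I5: { [E → . f P E], [E → . f], [E → . g g], [E → f . P E], [E → f .], [P → . ; P g], [P → . E S], [P → . S], [S → . g], [S → .] }  — shift, 2 reduces
  I6: { [E → g . g], [S → g .] }  — shift, reduce
  I7: { [E → g g .] }  — reduce
  I8: { [E → . f P E], [E → . f], [E → . g g], [E → f P . E] }  — shift
  I9: { [E → f P E .] }  — reduce
  I10: { [E → g . g] }  — shift
  I11: { [P → E S .] }  — reduce
  I12: { [S → g .] }  — reduce
  I13: { [P → ; P . g] }  — shift
  I14: { [P → ; P g .] }  — reduce

Conflict in state I0:
  Shift-reduce conflict between [S → .] and [E → . f]
So the grammar is NOT LR(0).

Answer: No. Shift-reduce conflict between [S → .] and [E → . f]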